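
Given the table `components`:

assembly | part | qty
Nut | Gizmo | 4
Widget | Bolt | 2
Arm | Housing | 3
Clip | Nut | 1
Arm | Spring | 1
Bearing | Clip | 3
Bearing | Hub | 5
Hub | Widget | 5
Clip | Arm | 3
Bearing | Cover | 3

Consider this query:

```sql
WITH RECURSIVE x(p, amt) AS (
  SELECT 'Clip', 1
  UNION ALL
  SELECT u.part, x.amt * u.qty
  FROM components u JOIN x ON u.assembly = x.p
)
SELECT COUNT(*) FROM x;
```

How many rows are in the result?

Base: (Clip, amt=1).
Iteration 1: components of {Clip} -> Arm = 1*3 = 3, Nut = 1*1 = 1.
Iteration 2: components of {Arm,Nut} -> Gizmo = 1*4 = 4, Housing = 3*3 = 9, Spring = 3*1 = 3.
Iteration 3: no further components; recursion stops.
Total rows emitted: 6.

6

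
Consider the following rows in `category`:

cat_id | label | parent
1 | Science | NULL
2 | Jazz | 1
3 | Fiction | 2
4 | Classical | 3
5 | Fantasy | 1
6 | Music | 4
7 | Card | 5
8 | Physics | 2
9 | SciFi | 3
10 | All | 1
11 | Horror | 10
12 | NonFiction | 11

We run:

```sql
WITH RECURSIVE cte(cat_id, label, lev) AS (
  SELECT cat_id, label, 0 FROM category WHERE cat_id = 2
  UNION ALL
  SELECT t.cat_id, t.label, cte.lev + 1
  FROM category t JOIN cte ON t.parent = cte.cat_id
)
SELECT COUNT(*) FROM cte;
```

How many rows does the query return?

6

Base: cat_id=2 (Jazz) at lev 0.
Iteration 1: rows with parent in {2} -> Fiction (id 3, lev 1), Physics (id 8, lev 1).
Iteration 2: rows with parent in {3,8} -> Classical (id 4, lev 2), SciFi (id 9, lev 2).
Iteration 3: rows with parent in {4,9} -> Music (id 6, lev 3).
Iteration 4: no rows with parent in {6}; recursion stops.
Total rows emitted: 6.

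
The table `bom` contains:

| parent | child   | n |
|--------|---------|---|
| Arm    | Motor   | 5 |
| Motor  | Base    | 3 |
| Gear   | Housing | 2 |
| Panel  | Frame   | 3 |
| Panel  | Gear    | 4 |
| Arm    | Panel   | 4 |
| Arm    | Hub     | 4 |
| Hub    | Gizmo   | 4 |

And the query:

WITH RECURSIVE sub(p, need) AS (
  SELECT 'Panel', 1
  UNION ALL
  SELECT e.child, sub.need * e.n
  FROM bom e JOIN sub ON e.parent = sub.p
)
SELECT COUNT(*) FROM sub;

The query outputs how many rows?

Base: (Panel, need=1).
Iteration 1: components of {Panel} -> Frame = 1*3 = 3, Gear = 1*4 = 4.
Iteration 2: components of {Frame,Gear} -> Housing = 4*2 = 8.
Iteration 3: no further components; recursion stops.
Total rows emitted: 4.

4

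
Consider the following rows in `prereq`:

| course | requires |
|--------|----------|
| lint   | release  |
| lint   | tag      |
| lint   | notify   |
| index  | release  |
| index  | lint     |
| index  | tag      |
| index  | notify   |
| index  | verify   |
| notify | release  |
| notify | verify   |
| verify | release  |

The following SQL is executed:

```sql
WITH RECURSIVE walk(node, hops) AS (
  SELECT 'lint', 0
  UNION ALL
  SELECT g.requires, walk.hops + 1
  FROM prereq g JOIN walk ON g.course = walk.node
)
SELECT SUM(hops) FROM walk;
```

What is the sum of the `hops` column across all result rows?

10

Base: (lint, hops=0).
Iteration 1: edges from {lint} -> (notify, hops=1), (release, hops=1), (tag, hops=1).
Iteration 2: edges from {notify,release,tag} -> (release, hops=2), (verify, hops=2).
Iteration 3: edges from {release,verify} -> (release, hops=3).
Iteration 4: no outgoing edges from {release}; recursion stops.
SUM(hops) = 0 + 1 + 1 + 1 + 2 + 2 + 3 = 10.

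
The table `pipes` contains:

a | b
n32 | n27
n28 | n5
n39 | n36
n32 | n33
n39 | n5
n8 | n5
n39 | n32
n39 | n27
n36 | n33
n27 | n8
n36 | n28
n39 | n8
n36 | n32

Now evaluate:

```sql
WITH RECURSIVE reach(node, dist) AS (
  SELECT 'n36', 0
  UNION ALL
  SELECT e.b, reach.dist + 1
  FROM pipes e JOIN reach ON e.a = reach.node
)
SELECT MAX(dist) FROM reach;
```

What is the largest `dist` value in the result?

4

Base: (n36, dist=0).
Iteration 1: edges from {n36} -> (n28, dist=1), (n32, dist=1), (n33, dist=1).
Iteration 2: edges from {n28,n32,n33} -> (n27, dist=2), (n33, dist=2), (n5, dist=2).
Iteration 3: edges from {n27,n33,n5} -> (n8, dist=3).
Iteration 4: edges from {n8} -> (n5, dist=4).
Iteration 5: no outgoing edges from {n5}; recursion stops.
dist values: 0, 1, 1, 1, 2, 2, 2, 3, 4; the maximum is 4.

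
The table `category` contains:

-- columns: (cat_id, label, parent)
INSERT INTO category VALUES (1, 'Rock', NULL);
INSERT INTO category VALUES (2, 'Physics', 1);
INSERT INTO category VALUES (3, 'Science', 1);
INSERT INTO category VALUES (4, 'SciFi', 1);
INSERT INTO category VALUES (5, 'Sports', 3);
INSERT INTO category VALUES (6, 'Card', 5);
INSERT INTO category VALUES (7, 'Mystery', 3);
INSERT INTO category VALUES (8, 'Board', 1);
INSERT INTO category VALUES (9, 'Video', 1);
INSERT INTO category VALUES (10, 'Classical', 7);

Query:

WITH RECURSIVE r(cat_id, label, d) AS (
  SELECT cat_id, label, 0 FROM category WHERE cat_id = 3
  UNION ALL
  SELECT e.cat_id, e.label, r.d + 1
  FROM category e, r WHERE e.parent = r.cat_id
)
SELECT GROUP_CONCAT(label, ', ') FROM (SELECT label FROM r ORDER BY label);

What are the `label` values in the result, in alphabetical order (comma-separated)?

Base: cat_id=3 (Science) at d 0.
Iteration 1: rows with parent in {3} -> Sports (id 5, d 1), Mystery (id 7, d 1).
Iteration 2: rows with parent in {5,7} -> Card (id 6, d 2), Classical (id 10, d 2).
Iteration 3: no rows with parent in {6,10}; recursion stops.

Card, Classical, Mystery, Science, Sports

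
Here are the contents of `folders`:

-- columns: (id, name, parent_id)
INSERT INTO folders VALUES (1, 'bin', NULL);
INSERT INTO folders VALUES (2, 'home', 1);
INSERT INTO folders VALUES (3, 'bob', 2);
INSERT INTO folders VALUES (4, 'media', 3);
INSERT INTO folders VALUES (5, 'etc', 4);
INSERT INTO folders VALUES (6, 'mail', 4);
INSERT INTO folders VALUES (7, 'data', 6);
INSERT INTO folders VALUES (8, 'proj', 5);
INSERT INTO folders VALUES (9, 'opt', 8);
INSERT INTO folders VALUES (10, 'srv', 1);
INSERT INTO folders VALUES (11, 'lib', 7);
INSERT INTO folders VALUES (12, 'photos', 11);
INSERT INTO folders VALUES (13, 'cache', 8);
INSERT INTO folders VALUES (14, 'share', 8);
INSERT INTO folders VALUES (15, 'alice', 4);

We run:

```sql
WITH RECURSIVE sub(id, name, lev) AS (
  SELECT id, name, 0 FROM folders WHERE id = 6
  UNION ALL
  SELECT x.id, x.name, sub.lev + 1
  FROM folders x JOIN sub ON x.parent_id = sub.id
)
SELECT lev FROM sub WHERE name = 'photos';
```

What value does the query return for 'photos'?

Base: id=6 (mail) at lev 0.
Iteration 1: rows with parent_id in {6} -> data (id 7, lev 1).
Iteration 2: rows with parent_id in {7} -> lib (id 11, lev 2).
Iteration 3: rows with parent_id in {11} -> photos (id 12, lev 3).
Iteration 4: no rows with parent_id in {12}; recursion stops.

3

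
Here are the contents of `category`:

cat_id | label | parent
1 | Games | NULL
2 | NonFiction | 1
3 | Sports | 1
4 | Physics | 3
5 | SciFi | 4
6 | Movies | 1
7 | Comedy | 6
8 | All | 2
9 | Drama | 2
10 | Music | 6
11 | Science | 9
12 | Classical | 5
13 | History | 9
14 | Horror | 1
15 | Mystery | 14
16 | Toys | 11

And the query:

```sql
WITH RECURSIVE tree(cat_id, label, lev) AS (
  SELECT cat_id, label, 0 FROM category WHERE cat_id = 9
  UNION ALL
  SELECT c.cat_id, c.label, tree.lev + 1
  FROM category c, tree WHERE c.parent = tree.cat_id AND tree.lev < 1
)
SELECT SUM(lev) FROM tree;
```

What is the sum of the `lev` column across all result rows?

2

Base: cat_id=9 (Drama) at lev 0.
Iteration 1: rows with parent in {9} -> Science (id 11, lev 1), History (id 13, lev 1).
Iteration 2: lev < 1 fails for all current rows; recursion stops.
SUM(lev) = 0 + 1 + 1 = 2.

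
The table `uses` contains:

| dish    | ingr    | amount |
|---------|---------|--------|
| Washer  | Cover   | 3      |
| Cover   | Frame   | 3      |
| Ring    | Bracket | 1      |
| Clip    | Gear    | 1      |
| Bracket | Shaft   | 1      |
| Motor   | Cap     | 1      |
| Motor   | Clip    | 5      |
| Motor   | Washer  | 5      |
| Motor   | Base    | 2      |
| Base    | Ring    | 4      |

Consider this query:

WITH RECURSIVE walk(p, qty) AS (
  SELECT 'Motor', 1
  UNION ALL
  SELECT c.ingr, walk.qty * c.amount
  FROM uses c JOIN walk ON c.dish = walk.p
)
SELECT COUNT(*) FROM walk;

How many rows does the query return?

Base: (Motor, qty=1).
Iteration 1: components of {Motor} -> Base = 1*2 = 2, Cap = 1*1 = 1, Clip = 1*5 = 5, Washer = 1*5 = 5.
Iteration 2: components of {Base,Cap,Clip,Washer} -> Cover = 5*3 = 15, Gear = 5*1 = 5, Ring = 2*4 = 8.
Iteration 3: components of {Cover,Gear,Ring} -> Bracket = 8*1 = 8, Frame = 15*3 = 45.
Iteration 4: components of {Bracket,Frame} -> Shaft = 8*1 = 8.
Iteration 5: no further components; recursion stops.
Total rows emitted: 11.

11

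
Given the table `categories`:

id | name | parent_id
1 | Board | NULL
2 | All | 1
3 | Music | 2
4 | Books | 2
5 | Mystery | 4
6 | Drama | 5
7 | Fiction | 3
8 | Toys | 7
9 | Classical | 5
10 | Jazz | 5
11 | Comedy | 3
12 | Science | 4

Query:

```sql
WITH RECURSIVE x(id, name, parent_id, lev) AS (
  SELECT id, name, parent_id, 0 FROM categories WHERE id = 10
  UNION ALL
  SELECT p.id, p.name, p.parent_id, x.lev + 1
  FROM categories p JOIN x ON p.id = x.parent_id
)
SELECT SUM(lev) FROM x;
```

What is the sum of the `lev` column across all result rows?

10

Base: id=10 (Jazz), parent_id=5, lev 0.
Iteration 1: join on id=5 -> Mystery (id 5, parent_id=4, lev 1).
Iteration 2: join on id=4 -> Books (id 4, parent_id=2, lev 2).
Iteration 3: join on id=2 -> All (id 2, parent_id=1, lev 3).
Iteration 4: join on id=1 -> Board (id 1, parent_id=NULL, lev 4).
Iteration 5: parent_id is NULL; no match; recursion stops.
SUM(lev) = 0 + 1 + 2 + 3 + 4 = 10.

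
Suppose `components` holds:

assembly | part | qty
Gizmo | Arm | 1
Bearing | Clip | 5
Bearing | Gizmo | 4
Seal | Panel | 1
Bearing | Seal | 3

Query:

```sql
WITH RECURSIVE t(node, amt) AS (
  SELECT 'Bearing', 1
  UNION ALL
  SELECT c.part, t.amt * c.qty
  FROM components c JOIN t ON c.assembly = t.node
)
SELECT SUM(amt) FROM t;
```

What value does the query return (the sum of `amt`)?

20

Base: (Bearing, amt=1).
Iteration 1: components of {Bearing} -> Clip = 1*5 = 5, Gizmo = 1*4 = 4, Seal = 1*3 = 3.
Iteration 2: components of {Clip,Gizmo,Seal} -> Arm = 4*1 = 4, Panel = 3*1 = 3.
Iteration 3: no further components; recursion stops.
SUM(amt) = 1 + 5 + 3 + 4 + 3 + 4 = 20.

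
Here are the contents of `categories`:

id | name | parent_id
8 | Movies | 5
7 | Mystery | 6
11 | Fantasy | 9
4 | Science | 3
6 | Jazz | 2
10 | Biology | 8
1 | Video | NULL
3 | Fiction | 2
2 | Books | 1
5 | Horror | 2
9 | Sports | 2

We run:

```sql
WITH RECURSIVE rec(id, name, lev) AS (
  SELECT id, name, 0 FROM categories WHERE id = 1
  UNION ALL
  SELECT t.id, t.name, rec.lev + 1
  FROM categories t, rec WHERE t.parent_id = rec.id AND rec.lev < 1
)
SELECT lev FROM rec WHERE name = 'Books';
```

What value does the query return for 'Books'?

Base: id=1 (Video) at lev 0.
Iteration 1: rows with parent_id in {1} -> Books (id 2, lev 1).
Iteration 2: lev < 1 fails for all current rows; recursion stops.

1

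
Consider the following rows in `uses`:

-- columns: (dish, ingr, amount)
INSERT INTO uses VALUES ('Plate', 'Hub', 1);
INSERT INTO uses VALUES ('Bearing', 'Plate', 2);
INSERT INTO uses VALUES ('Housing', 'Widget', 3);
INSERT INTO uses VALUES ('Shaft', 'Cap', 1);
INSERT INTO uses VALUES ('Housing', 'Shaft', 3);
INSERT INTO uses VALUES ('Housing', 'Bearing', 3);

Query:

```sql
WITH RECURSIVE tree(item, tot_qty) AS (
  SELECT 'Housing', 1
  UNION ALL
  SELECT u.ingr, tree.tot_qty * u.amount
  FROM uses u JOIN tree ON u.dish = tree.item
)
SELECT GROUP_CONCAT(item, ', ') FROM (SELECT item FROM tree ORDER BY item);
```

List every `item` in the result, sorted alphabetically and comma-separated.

Bearing, Cap, Housing, Hub, Plate, Shaft, Widget

Base: (Housing, tot_qty=1).
Iteration 1: components of {Housing} -> Bearing = 1*3 = 3, Shaft = 1*3 = 3, Widget = 1*3 = 3.
Iteration 2: components of {Bearing,Shaft,Widget} -> Cap = 3*1 = 3, Plate = 3*2 = 6.
Iteration 3: components of {Cap,Plate} -> Hub = 6*1 = 6.
Iteration 4: no further components; recursion stops.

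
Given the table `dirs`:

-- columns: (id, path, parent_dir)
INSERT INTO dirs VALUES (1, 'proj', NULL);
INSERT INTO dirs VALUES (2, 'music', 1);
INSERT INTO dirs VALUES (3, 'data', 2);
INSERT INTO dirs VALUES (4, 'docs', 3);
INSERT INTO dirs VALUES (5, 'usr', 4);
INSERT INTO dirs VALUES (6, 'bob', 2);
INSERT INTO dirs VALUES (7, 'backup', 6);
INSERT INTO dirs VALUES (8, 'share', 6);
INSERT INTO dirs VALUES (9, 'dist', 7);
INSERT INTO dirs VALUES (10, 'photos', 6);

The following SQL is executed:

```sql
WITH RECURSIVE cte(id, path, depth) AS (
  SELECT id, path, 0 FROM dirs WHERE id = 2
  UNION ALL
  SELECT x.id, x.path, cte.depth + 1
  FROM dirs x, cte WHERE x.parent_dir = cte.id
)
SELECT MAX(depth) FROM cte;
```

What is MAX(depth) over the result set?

Base: id=2 (music) at depth 0.
Iteration 1: rows with parent_dir in {2} -> data (id 3, depth 1), bob (id 6, depth 1).
Iteration 2: rows with parent_dir in {3,6} -> docs (id 4, depth 2), backup (id 7, depth 2), share (id 8, depth 2), photos (id 10, depth 2).
Iteration 3: rows with parent_dir in {4,7,8,10} -> usr (id 5, depth 3), dist (id 9, depth 3).
Iteration 4: no rows with parent_dir in {5,9}; recursion stops.
depth values: 0, 1, 1, 2, 2, 2, 2, 3, 3; the maximum is 3.

3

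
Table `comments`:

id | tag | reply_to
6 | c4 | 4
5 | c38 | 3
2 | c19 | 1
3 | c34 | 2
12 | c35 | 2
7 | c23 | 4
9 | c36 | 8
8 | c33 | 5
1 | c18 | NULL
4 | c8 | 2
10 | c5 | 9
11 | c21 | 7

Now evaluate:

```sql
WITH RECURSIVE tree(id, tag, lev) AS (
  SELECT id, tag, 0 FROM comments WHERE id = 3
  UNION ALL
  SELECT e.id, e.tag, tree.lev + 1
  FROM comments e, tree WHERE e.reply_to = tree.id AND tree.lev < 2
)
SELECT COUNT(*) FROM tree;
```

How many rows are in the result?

Base: id=3 (c34) at lev 0.
Iteration 1: rows with reply_to in {3} -> c38 (id 5, lev 1).
Iteration 2: rows with reply_to in {5} -> c33 (id 8, lev 2).
Iteration 3: lev < 2 fails for all current rows; recursion stops.
Total rows emitted: 3.

3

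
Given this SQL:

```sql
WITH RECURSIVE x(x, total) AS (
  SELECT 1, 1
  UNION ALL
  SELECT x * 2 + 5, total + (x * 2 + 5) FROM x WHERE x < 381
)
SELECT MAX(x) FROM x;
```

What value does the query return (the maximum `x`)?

Base: x=1, total=1.
Iteration 1: 1 < 381 holds -> x = 1 * 2 + 5 = 7, total = 1 + 7 = 8.
Iteration 2: 7 < 381 holds -> x = 7 * 2 + 5 = 19, total = 8 + 19 = 27.
Iteration 3: 19 < 381 holds -> x = 19 * 2 + 5 = 43, total = 27 + 43 = 70.
Iteration 4: 43 < 381 holds -> x = 43 * 2 + 5 = 91, total = 70 + 91 = 161.
Iteration 5: 91 < 381 holds -> x = 91 * 2 + 5 = 187, total = 161 + 187 = 348.
Iteration 6: 187 < 381 holds -> x = 187 * 2 + 5 = 379, total = 348 + 379 = 727.
Iteration 7: 379 < 381 holds -> x = 379 * 2 + 5 = 763, total = 727 + 763 = 1490.
Iteration 8: 763 < 381 fails; recursion stops.
x values: 1, 7, 19, 43, 91, 187, 379, 763; the maximum is 763.

763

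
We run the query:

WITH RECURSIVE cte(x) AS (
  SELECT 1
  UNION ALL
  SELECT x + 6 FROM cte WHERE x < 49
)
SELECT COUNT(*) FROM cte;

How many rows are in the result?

Base: x=1.
Iteration 1: 1 < 49 holds -> x = 1 + 6 = 7.
Iteration 2: 7 < 49 holds -> x = 7 + 6 = 13.
Iteration 3: 13 < 49 holds -> x = 13 + 6 = 19.
Iteration 4: 19 < 49 holds -> x = 19 + 6 = 25.
Iteration 5: 25 < 49 holds -> x = 25 + 6 = 31.
Iteration 6: 31 < 49 holds -> x = 31 + 6 = 37.
Iteration 7: 37 < 49 holds -> x = 37 + 6 = 43.
Iteration 8: 43 < 49 holds -> x = 43 + 6 = 49.
Iteration 9: 49 < 49 fails; recursion stops.
Total rows emitted: 9.

9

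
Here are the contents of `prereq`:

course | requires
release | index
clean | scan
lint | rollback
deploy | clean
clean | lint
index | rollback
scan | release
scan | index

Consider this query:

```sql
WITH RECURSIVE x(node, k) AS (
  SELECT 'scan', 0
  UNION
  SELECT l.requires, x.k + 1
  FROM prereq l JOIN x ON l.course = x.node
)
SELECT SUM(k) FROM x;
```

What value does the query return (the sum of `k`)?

Base: (scan, k=0).
Iteration 1: edges from {scan} -> (index, k=1), (release, k=1).
Iteration 2: edges from {index,release} -> (index, k=2), (rollback, k=2).
Iteration 3: edges from {index,rollback} -> (rollback, k=3).
Iteration 4: no outgoing edges from {rollback}; recursion stops.
SUM(k) = 0 + 1 + 1 + 2 + 2 + 3 = 9.

9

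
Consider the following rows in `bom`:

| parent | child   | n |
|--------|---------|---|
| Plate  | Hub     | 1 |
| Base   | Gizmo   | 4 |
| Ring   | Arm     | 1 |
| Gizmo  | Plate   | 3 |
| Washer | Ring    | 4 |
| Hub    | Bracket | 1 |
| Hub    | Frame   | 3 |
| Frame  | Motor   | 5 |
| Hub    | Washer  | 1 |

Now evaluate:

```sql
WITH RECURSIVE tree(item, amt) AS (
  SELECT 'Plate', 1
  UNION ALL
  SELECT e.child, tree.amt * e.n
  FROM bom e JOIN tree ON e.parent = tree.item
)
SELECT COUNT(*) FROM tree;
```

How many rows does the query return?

8

Base: (Plate, amt=1).
Iteration 1: components of {Plate} -> Hub = 1*1 = 1.
Iteration 2: components of {Hub} -> Bracket = 1*1 = 1, Frame = 1*3 = 3, Washer = 1*1 = 1.
Iteration 3: components of {Bracket,Frame,Washer} -> Motor = 3*5 = 15, Ring = 1*4 = 4.
Iteration 4: components of {Motor,Ring} -> Arm = 4*1 = 4.
Iteration 5: no further components; recursion stops.
Total rows emitted: 8.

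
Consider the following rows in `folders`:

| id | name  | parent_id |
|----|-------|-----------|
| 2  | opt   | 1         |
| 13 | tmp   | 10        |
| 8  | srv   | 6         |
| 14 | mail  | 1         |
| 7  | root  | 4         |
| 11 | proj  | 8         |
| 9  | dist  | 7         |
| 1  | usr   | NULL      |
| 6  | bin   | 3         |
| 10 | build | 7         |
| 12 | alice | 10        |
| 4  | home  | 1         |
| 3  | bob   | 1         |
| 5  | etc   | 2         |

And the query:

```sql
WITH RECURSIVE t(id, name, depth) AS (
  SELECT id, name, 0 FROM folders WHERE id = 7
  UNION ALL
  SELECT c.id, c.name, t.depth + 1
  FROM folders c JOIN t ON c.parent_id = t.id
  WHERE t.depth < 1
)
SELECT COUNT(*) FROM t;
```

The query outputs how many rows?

3

Base: id=7 (root) at depth 0.
Iteration 1: rows with parent_id in {7} -> dist (id 9, depth 1), build (id 10, depth 1).
Iteration 2: depth < 1 fails for all current rows; recursion stops.
Total rows emitted: 3.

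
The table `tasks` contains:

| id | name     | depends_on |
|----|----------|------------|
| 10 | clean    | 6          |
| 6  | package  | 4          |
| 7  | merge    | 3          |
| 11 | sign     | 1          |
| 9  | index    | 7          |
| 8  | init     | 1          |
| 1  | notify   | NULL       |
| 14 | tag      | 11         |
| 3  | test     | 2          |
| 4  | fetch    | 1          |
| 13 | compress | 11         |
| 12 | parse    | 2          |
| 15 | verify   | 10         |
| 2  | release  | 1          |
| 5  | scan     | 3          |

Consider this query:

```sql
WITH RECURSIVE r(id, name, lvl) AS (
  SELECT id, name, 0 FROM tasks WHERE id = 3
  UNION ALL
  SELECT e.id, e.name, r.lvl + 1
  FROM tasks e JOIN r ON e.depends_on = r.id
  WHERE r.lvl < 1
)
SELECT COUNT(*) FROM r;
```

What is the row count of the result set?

3

Base: id=3 (test) at lvl 0.
Iteration 1: rows with depends_on in {3} -> scan (id 5, lvl 1), merge (id 7, lvl 1).
Iteration 2: lvl < 1 fails for all current rows; recursion stops.
Total rows emitted: 3.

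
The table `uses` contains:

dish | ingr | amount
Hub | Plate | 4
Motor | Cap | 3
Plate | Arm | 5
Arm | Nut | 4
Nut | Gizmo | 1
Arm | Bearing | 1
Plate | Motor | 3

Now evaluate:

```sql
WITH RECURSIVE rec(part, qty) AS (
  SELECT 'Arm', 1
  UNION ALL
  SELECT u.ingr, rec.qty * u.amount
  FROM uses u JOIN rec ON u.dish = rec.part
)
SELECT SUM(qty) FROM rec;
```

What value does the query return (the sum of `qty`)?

10

Base: (Arm, qty=1).
Iteration 1: components of {Arm} -> Bearing = 1*1 = 1, Nut = 1*4 = 4.
Iteration 2: components of {Bearing,Nut} -> Gizmo = 4*1 = 4.
Iteration 3: no further components; recursion stops.
SUM(qty) = 1 + 1 + 4 + 4 = 10.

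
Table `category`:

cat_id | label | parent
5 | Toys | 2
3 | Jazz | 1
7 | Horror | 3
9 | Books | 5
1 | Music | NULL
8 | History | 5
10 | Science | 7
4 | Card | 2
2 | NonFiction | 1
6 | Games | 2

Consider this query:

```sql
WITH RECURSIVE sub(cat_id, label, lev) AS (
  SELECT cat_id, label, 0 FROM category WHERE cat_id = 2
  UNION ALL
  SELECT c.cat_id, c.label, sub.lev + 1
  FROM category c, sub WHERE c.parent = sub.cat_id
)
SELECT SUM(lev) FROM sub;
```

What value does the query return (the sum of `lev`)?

Base: cat_id=2 (NonFiction) at lev 0.
Iteration 1: rows with parent in {2} -> Card (id 4, lev 1), Toys (id 5, lev 1), Games (id 6, lev 1).
Iteration 2: rows with parent in {4,5,6} -> History (id 8, lev 2), Books (id 9, lev 2).
Iteration 3: no rows with parent in {8,9}; recursion stops.
SUM(lev) = 0 + 1 + 1 + 1 + 2 + 2 = 7.

7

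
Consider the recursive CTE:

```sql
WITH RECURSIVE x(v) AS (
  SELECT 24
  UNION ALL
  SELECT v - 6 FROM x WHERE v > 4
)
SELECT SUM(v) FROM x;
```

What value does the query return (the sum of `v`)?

60

Base: v=24.
Iteration 1: 24 > 4 holds -> v = 24 - 6 = 18.
Iteration 2: 18 > 4 holds -> v = 18 - 6 = 12.
Iteration 3: 12 > 4 holds -> v = 12 - 6 = 6.
Iteration 4: 6 > 4 holds -> v = 6 - 6 = 0.
Iteration 5: 0 > 4 fails; recursion stops.
SUM(v) = 24 + 18 + 12 + 6 + 0 = 60.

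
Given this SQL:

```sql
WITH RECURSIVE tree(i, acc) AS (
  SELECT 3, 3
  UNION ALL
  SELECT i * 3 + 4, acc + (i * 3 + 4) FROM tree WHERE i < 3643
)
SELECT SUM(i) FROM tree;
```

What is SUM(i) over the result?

Base: i=3, acc=3.
Iteration 1: 3 < 3643 holds -> i = 3 * 3 + 4 = 13, acc = 3 + 13 = 16.
Iteration 2: 13 < 3643 holds -> i = 13 * 3 + 4 = 43, acc = 16 + 43 = 59.
Iteration 3: 43 < 3643 holds -> i = 43 * 3 + 4 = 133, acc = 59 + 133 = 192.
Iteration 4: 133 < 3643 holds -> i = 133 * 3 + 4 = 403, acc = 192 + 403 = 595.
Iteration 5: 403 < 3643 holds -> i = 403 * 3 + 4 = 1213, acc = 595 + 1213 = 1808.
Iteration 6: 1213 < 3643 holds -> i = 1213 * 3 + 4 = 3643, acc = 1808 + 3643 = 5451.
Iteration 7: 3643 < 3643 fails; recursion stops.
SUM(i) = 3 + 13 + 43 + 133 + 403 + 1213 + 3643 = 5451.

5451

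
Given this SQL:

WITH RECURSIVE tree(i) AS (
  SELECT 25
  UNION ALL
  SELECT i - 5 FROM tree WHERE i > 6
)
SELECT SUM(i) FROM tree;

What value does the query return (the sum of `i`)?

75

Base: i=25.
Iteration 1: 25 > 6 holds -> i = 25 - 5 = 20.
Iteration 2: 20 > 6 holds -> i = 20 - 5 = 15.
Iteration 3: 15 > 6 holds -> i = 15 - 5 = 10.
Iteration 4: 10 > 6 holds -> i = 10 - 5 = 5.
Iteration 5: 5 > 6 fails; recursion stops.
SUM(i) = 25 + 20 + 15 + 10 + 5 = 75.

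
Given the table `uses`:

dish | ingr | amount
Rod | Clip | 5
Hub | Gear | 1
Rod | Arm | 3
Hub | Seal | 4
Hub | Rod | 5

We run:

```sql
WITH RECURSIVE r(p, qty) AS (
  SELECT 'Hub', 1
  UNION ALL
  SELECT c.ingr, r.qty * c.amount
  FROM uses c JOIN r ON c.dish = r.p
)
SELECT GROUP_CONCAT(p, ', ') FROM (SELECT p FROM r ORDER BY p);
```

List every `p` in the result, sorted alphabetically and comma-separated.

Arm, Clip, Gear, Hub, Rod, Seal

Base: (Hub, qty=1).
Iteration 1: components of {Hub} -> Gear = 1*1 = 1, Rod = 1*5 = 5, Seal = 1*4 = 4.
Iteration 2: components of {Gear,Rod,Seal} -> Arm = 5*3 = 15, Clip = 5*5 = 25.
Iteration 3: no further components; recursion stops.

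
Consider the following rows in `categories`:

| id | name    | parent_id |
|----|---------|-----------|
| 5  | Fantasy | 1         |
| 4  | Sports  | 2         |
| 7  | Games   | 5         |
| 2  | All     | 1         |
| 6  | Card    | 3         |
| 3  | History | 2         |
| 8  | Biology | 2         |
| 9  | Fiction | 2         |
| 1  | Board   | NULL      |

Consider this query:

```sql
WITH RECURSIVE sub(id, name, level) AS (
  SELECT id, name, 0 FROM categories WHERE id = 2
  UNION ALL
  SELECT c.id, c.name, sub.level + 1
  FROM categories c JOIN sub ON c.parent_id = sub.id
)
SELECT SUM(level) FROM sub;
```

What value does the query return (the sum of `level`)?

6

Base: id=2 (All) at level 0.
Iteration 1: rows with parent_id in {2} -> History (id 3, level 1), Sports (id 4, level 1), Biology (id 8, level 1), Fiction (id 9, level 1).
Iteration 2: rows with parent_id in {3,4,8,9} -> Card (id 6, level 2).
Iteration 3: no rows with parent_id in {6}; recursion stops.
SUM(level) = 0 + 1 + 1 + 1 + 1 + 2 = 6.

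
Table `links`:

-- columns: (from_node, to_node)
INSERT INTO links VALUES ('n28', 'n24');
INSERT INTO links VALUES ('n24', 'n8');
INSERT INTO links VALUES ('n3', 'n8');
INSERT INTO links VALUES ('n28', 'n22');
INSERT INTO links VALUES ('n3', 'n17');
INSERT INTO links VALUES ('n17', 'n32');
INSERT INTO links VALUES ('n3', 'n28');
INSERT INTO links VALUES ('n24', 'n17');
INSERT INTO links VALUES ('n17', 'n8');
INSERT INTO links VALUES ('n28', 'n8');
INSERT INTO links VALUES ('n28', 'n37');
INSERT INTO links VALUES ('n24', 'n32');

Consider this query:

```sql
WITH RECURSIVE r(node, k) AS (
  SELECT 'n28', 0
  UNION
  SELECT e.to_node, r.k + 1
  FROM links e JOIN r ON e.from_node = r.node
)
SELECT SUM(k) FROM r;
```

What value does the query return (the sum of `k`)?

Base: (n28, k=0).
Iteration 1: edges from {n28} -> (n22, k=1), (n24, k=1), (n37, k=1), (n8, k=1).
Iteration 2: edges from {n22,n24,n37,n8} -> (n17, k=2), (n32, k=2), (n8, k=2).
Iteration 3: edges from {n17,n32,n8} -> (n32, k=3), (n8, k=3).
Iteration 4: no outgoing edges from {n32,n8}; recursion stops.
SUM(k) = 0 + 1 + 1 + 1 + 1 + 2 + 2 + 2 + 3 + 3 = 16.

16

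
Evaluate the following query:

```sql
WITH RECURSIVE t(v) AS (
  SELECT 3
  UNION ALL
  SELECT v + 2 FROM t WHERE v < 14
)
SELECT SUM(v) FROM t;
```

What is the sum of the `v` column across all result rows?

Base: v=3.
Iteration 1: 3 < 14 holds -> v = 3 + 2 = 5.
Iteration 2: 5 < 14 holds -> v = 5 + 2 = 7.
Iteration 3: 7 < 14 holds -> v = 7 + 2 = 9.
Iteration 4: 9 < 14 holds -> v = 9 + 2 = 11.
Iteration 5: 11 < 14 holds -> v = 11 + 2 = 13.
Iteration 6: 13 < 14 holds -> v = 13 + 2 = 15.
Iteration 7: 15 < 14 fails; recursion stops.
SUM(v) = 3 + 5 + 7 + 9 + 11 + 13 + 15 = 63.

63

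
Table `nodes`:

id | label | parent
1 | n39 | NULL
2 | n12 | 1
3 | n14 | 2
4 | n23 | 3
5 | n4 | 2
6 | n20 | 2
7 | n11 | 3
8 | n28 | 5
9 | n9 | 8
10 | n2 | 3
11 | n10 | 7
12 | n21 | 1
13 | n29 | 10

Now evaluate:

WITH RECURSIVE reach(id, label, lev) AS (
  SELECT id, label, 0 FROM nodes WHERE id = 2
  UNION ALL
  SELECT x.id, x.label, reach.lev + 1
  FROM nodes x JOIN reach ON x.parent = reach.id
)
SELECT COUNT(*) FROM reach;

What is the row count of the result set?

Base: id=2 (n12) at lev 0.
Iteration 1: rows with parent in {2} -> n14 (id 3, lev 1), n4 (id 5, lev 1), n20 (id 6, lev 1).
Iteration 2: rows with parent in {3,5,6} -> n23 (id 4, lev 2), n11 (id 7, lev 2), n28 (id 8, lev 2), n2 (id 10, lev 2).
Iteration 3: rows with parent in {4,7,8,10} -> n9 (id 9, lev 3), n10 (id 11, lev 3), n29 (id 13, lev 3).
Iteration 4: no rows with parent in {9,11,13}; recursion stops.
Total rows emitted: 11.

11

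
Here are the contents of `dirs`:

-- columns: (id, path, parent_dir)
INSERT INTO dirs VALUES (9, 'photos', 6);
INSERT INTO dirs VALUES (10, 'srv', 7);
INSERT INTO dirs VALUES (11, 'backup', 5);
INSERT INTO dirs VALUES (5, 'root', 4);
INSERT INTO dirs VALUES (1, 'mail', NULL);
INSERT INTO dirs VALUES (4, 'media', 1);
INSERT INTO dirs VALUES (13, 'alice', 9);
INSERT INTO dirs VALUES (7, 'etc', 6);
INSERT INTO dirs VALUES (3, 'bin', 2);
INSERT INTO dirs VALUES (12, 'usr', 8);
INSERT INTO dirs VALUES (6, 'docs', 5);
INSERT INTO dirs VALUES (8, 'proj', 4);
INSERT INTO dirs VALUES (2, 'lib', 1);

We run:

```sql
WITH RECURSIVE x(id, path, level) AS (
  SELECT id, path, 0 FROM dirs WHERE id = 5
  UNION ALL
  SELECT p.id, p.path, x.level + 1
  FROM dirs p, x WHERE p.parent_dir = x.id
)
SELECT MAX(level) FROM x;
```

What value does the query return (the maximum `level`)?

3

Base: id=5 (root) at level 0.
Iteration 1: rows with parent_dir in {5} -> docs (id 6, level 1), backup (id 11, level 1).
Iteration 2: rows with parent_dir in {6,11} -> etc (id 7, level 2), photos (id 9, level 2).
Iteration 3: rows with parent_dir in {7,9} -> srv (id 10, level 3), alice (id 13, level 3).
Iteration 4: no rows with parent_dir in {10,13}; recursion stops.
level values: 0, 1, 1, 2, 2, 3, 3; the maximum is 3.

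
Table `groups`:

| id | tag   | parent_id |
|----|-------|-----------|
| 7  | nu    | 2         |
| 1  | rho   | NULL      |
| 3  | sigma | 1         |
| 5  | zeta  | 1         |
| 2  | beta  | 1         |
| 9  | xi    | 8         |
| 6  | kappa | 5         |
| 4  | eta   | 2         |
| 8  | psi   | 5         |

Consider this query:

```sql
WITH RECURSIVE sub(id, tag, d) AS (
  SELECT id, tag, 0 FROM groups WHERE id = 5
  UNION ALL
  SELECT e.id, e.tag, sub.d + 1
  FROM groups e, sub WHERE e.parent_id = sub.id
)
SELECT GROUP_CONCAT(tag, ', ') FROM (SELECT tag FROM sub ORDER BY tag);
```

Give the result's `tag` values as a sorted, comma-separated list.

kappa, psi, xi, zeta

Base: id=5 (zeta) at d 0.
Iteration 1: rows with parent_id in {5} -> kappa (id 6, d 1), psi (id 8, d 1).
Iteration 2: rows with parent_id in {6,8} -> xi (id 9, d 2).
Iteration 3: no rows with parent_id in {9}; recursion stops.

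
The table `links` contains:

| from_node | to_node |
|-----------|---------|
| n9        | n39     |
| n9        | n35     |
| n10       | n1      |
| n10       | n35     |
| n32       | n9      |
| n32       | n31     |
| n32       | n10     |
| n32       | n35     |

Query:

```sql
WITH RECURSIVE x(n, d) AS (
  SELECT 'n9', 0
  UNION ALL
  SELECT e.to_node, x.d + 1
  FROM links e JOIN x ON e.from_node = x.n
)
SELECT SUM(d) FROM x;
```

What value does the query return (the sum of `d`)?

Base: (n9, d=0).
Iteration 1: edges from {n9} -> (n35, d=1), (n39, d=1).
Iteration 2: no outgoing edges from {n35,n39}; recursion stops.
SUM(d) = 0 + 1 + 1 = 2.

2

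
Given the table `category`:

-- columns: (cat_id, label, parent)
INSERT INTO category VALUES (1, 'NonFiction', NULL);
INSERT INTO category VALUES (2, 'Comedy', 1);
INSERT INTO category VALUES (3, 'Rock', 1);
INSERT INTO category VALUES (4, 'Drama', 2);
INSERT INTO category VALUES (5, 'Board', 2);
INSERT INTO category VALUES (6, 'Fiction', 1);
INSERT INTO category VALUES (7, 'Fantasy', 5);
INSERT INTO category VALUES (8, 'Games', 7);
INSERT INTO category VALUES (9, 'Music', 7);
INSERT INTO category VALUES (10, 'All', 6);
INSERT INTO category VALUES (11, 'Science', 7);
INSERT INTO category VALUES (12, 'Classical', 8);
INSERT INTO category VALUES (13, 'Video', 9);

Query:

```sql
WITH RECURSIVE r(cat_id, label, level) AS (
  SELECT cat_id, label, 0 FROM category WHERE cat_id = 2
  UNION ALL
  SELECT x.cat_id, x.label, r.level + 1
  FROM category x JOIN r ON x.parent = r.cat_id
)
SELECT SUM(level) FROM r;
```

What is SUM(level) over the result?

Base: cat_id=2 (Comedy) at level 0.
Iteration 1: rows with parent in {2} -> Drama (id 4, level 1), Board (id 5, level 1).
Iteration 2: rows with parent in {4,5} -> Fantasy (id 7, level 2).
Iteration 3: rows with parent in {7} -> Games (id 8, level 3), Music (id 9, level 3), Science (id 11, level 3).
Iteration 4: rows with parent in {8,9,11} -> Classical (id 12, level 4), Video (id 13, level 4).
Iteration 5: no rows with parent in {12,13}; recursion stops.
SUM(level) = 0 + 1 + 1 + 2 + 3 + 3 + 3 + 4 + 4 = 21.

21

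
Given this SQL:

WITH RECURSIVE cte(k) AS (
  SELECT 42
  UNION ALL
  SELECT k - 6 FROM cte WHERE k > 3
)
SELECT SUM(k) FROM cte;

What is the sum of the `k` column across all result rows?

168

Base: k=42.
Iteration 1: 42 > 3 holds -> k = 42 - 6 = 36.
Iteration 2: 36 > 3 holds -> k = 36 - 6 = 30.
Iteration 3: 30 > 3 holds -> k = 30 - 6 = 24.
Iteration 4: 24 > 3 holds -> k = 24 - 6 = 18.
Iteration 5: 18 > 3 holds -> k = 18 - 6 = 12.
Iteration 6: 12 > 3 holds -> k = 12 - 6 = 6.
Iteration 7: 6 > 3 holds -> k = 6 - 6 = 0.
Iteration 8: 0 > 3 fails; recursion stops.
SUM(k) = 42 + 36 + 30 + 24 + 18 + 12 + 6 + 0 = 168.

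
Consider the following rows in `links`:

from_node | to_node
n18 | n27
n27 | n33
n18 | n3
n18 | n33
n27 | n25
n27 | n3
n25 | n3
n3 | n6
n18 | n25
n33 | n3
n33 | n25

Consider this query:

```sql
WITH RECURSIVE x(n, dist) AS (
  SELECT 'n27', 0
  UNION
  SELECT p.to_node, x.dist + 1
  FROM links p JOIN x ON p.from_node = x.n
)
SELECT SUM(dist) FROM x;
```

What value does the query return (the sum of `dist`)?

19

Base: (n27, dist=0).
Iteration 1: edges from {n27} -> (n25, dist=1), (n3, dist=1), (n33, dist=1).
Iteration 2: edges from {n25,n3,n33} -> (n25, dist=2), (n3, dist=2), (n6, dist=2). [UNION drops 1 duplicate row(s)]
Iteration 3: edges from {n25,n3,n6} -> (n3, dist=3), (n6, dist=3).
Iteration 4: edges from {n3,n6} -> (n6, dist=4).
Iteration 5: no outgoing edges from {n6}; recursion stops.
SUM(dist) = 0 + 1 + 1 + 1 + 2 + 2 + 2 + 3 + 3 + 4 = 19.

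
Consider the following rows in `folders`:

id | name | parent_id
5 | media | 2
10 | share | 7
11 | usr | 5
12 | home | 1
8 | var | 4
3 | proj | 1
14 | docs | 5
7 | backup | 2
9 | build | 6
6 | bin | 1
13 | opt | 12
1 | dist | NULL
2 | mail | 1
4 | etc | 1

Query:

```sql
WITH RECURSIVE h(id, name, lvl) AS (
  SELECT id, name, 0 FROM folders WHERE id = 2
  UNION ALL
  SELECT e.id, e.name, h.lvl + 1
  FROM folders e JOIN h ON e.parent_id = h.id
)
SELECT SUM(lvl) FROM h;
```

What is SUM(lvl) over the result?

Base: id=2 (mail) at lvl 0.
Iteration 1: rows with parent_id in {2} -> media (id 5, lvl 1), backup (id 7, lvl 1).
Iteration 2: rows with parent_id in {5,7} -> share (id 10, lvl 2), usr (id 11, lvl 2), docs (id 14, lvl 2).
Iteration 3: no rows with parent_id in {10,11,14}; recursion stops.
SUM(lvl) = 0 + 1 + 1 + 2 + 2 + 2 = 8.

8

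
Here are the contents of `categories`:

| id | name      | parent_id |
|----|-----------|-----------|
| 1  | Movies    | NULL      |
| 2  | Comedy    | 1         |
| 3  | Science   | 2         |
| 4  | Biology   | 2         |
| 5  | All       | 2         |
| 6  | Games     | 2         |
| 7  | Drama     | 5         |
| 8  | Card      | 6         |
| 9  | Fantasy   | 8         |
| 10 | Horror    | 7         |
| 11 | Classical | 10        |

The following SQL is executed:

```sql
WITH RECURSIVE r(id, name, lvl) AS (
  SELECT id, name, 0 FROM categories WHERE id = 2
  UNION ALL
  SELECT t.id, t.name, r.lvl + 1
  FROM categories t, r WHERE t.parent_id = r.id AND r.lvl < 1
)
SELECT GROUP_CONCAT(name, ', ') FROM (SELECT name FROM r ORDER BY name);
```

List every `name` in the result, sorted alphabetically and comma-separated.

Base: id=2 (Comedy) at lvl 0.
Iteration 1: rows with parent_id in {2} -> Science (id 3, lvl 1), Biology (id 4, lvl 1), All (id 5, lvl 1), Games (id 6, lvl 1).
Iteration 2: lvl < 1 fails for all current rows; recursion stops.

All, Biology, Comedy, Games, Science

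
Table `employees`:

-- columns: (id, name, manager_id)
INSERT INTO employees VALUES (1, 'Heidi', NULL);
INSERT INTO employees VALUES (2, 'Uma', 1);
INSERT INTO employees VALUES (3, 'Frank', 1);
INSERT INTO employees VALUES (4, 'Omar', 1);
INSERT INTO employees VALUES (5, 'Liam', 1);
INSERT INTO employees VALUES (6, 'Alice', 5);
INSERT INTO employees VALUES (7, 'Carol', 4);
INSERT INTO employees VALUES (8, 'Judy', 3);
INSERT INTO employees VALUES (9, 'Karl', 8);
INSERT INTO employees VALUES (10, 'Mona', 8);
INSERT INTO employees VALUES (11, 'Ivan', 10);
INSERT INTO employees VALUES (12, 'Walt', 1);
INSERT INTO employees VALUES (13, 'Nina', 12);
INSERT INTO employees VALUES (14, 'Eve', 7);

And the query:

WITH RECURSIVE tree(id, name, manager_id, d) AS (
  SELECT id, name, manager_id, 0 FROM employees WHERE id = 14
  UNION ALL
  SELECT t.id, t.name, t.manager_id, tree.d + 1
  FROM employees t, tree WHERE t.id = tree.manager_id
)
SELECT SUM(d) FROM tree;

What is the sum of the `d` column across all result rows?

Base: id=14 (Eve), manager_id=7, d 0.
Iteration 1: join on id=7 -> Carol (id 7, manager_id=4, d 1).
Iteration 2: join on id=4 -> Omar (id 4, manager_id=1, d 2).
Iteration 3: join on id=1 -> Heidi (id 1, manager_id=NULL, d 3).
Iteration 4: manager_id is NULL; no match; recursion stops.
SUM(d) = 0 + 1 + 2 + 3 = 6.

6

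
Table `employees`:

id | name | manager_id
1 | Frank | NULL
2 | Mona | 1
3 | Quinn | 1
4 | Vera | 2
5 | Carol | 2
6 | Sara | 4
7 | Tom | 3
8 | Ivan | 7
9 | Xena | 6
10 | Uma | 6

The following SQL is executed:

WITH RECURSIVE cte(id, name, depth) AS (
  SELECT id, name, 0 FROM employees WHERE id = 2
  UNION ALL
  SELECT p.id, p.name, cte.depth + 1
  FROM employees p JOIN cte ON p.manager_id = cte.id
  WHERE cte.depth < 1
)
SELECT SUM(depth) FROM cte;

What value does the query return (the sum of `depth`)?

2

Base: id=2 (Mona) at depth 0.
Iteration 1: rows with manager_id in {2} -> Vera (id 4, depth 1), Carol (id 5, depth 1).
Iteration 2: depth < 1 fails for all current rows; recursion stops.
SUM(depth) = 0 + 1 + 1 = 2.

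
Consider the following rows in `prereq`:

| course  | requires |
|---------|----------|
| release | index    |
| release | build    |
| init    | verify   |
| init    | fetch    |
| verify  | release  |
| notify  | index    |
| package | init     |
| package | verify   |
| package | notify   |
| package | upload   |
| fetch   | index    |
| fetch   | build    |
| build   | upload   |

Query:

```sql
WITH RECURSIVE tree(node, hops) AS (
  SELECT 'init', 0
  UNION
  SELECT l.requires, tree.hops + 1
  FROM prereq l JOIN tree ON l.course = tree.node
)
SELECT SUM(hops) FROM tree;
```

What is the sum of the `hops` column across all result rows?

Base: (init, hops=0).
Iteration 1: edges from {init} -> (fetch, hops=1), (verify, hops=1).
Iteration 2: edges from {fetch,verify} -> (build, hops=2), (index, hops=2), (release, hops=2).
Iteration 3: edges from {build,index,release} -> (build, hops=3), (index, hops=3), (upload, hops=3).
Iteration 4: edges from {build,index,upload} -> (upload, hops=4).
Iteration 5: no outgoing edges from {upload}; recursion stops.
SUM(hops) = 0 + 1 + 1 + 2 + 2 + 2 + 3 + 3 + 3 + 4 = 21.

21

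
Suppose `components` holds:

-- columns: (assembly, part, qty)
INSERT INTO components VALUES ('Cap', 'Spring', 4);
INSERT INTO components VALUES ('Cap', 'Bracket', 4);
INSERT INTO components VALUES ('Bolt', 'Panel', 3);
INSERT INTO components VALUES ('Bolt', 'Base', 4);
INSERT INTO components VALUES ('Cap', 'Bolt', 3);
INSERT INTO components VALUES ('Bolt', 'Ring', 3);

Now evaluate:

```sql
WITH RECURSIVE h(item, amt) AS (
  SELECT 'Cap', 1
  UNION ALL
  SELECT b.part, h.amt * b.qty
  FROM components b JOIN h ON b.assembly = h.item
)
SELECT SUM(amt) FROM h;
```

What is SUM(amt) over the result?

Base: (Cap, amt=1).
Iteration 1: components of {Cap} -> Bolt = 1*3 = 3, Bracket = 1*4 = 4, Spring = 1*4 = 4.
Iteration 2: components of {Bolt,Bracket,Spring} -> Base = 3*4 = 12, Panel = 3*3 = 9, Ring = 3*3 = 9.
Iteration 3: no further components; recursion stops.
SUM(amt) = 1 + 3 + 4 + 4 + 12 + 9 + 9 = 42.

42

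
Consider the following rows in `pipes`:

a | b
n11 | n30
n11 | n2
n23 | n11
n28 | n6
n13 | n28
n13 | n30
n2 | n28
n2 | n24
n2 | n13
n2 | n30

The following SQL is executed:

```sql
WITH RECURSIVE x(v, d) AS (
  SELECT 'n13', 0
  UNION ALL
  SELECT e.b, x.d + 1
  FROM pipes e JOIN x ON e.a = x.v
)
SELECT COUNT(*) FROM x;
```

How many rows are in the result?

4

Base: (n13, d=0).
Iteration 1: edges from {n13} -> (n28, d=1), (n30, d=1).
Iteration 2: edges from {n28,n30} -> (n6, d=2).
Iteration 3: no outgoing edges from {n6}; recursion stops.
Total rows emitted: 4.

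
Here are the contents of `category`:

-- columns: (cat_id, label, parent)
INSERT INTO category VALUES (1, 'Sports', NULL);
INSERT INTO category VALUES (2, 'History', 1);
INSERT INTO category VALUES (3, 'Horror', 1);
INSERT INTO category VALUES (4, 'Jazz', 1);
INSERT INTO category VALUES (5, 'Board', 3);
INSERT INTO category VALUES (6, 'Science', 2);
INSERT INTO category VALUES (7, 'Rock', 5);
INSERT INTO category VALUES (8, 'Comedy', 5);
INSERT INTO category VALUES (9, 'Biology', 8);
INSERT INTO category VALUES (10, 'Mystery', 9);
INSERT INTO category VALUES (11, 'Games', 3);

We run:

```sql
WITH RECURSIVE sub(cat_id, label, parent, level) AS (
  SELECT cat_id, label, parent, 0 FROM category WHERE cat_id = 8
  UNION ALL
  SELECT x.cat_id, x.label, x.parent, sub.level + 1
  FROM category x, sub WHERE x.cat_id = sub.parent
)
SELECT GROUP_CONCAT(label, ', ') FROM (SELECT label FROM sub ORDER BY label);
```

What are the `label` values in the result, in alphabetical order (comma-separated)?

Base: cat_id=8 (Comedy), parent=5, level 0.
Iteration 1: join on cat_id=5 -> Board (id 5, parent=3, level 1).
Iteration 2: join on cat_id=3 -> Horror (id 3, parent=1, level 2).
Iteration 3: join on cat_id=1 -> Sports (id 1, parent=NULL, level 3).
Iteration 4: parent is NULL; no match; recursion stops.

Board, Comedy, Horror, Sports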